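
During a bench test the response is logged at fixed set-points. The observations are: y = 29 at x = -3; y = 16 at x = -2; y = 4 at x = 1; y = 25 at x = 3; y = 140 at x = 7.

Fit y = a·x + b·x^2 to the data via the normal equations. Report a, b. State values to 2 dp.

Entries of AᵀA: Σx·x = 72, Σx·x^2 = 336, Σx^2·x^2 = 2580.
For Aᵀy: Σx·y = 940, Σx^2·y = 7414.
Normal equations: [[72, 336]; [336, 2580]]·[a, b]ᵀ = [940, 7414]ᵀ.
Determinant 72·2580 − 336² = 72864.
a = (940·2580 − 336·7414)/72864 = -1373/1518; b = (72·7414 − 336·940)/72864 = 4541/1518.

a = -0.90, b = 2.99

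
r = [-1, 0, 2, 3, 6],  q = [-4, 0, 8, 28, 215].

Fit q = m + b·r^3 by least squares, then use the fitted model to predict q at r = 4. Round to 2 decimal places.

q̂ = 63.39

Normal-equation sums: Σ1 = 5, Σr^3 = 250, Σr^3·r^3 = 47450.
And Σq = 247, Σr^3·q = 47264.
Normal equations: [[5, 250]; [250, 47450]]·[m, b]ᵀ = [247, 47264]ᵀ.
Eliminating b: 47450·(row 1) − 250·(row 2) gives 174750·m = 47450·247 − 250·47264 = -95850, so m = -639/1165.
Then b = (47264 − 250·(-639/1165))/47450 = 5819/5825.
At r = 4: q̂ = (-639/1165)·(1) + (5819/5825)·(64) = 369221/5825.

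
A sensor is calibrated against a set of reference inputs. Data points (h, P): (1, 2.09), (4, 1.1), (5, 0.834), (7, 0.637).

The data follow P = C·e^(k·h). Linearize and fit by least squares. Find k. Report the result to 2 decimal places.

k = -0.20

Let Y = ln P. Fitting Y = k·h + ln C by least squares:
Σh = 17.0000, Σ(h)² = 91.0000, Σln P = 0.2000, Σh·ln P = -2.9461.
Equations: 91.0000·k + 17.0000·ln C = -2.9461;  17.0000·k + 4·ln C = 0.2000.
Δ = 91.0000·4 − (17.0000)² = 75.0000; k = (-2.9461·4 − 17.0000·0.2000)/75.0000 = -0.20245, ln C = (91.0000·0.2000 − 17.0000·-2.9461)/75.0000 = 0.91041.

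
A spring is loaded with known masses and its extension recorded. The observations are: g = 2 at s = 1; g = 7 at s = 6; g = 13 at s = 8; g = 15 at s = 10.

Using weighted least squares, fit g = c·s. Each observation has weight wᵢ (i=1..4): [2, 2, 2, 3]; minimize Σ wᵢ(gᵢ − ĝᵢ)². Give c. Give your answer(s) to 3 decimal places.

c = 1.486

With design matrix X, XᵀWX = [[502]] and XᵀWg = [746]ᵀ.
Hence c = 746 / 502 ≈ 1.48606.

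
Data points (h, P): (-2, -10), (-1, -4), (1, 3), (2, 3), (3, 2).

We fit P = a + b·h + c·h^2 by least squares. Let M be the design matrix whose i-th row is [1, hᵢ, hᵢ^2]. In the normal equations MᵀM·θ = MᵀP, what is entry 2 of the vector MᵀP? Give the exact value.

39

Entry 2 ↔ basis h, so (MᵀP)_{2} = Σᵢ (h)·Pᵢ = (-2)·(-10) + (-1)·(-4) + (1)·(3) + (2)·(3) + (3)·(2) = 39.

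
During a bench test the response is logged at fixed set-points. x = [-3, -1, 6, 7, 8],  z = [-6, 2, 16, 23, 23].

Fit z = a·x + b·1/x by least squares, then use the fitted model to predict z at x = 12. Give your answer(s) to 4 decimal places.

AᵀA·[a, b]ᵀ = Aᵀz reads: 159·a + 5·b = 457;  5·a + (33161/28224)·b = 1483/168.
Δ = 159·(33161/28224) − 5² = 1522333/9408.
a = (457·(33161/28224) − 5·(1483/168))/(1522333/9408) = 13908857/4566999; b = (159·(1483/168) − 5·457)/(1522333/9408) = -8292648/1522333.
At x = 12: ẑ = (13908857/4566999)·(12) + (-8292648/1522333)·(1/12) = 3232022/89549.

ẑ = 36.0922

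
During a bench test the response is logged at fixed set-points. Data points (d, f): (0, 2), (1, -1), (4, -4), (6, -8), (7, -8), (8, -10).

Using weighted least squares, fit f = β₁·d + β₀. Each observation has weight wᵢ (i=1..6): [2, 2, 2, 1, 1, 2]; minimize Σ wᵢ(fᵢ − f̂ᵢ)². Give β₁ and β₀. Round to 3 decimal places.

β₁ = -1.414, β₀ = 1.315

Entries of XᵀWX: Σwᵢ·d·d = 247, Σwᵢ·d = 39, Σwᵢ·1 = 10.
For XᵀWf: Σwᵢ·d·f = -298, Σwᵢ·f = -42.
XᵀWX·[β₁, β₀]ᵀ = XᵀWf becomes [[247, 39]; [39, 10]]·[β₁, β₀]ᵀ = [-298, -42]ᵀ.
det = 247·10 − 39² = 949.
β₁ = ((-298)·10 − 39·(-42))/949 = -1342/949; β₀ = (247·(-42) − 39·(-298))/949 = 96/73.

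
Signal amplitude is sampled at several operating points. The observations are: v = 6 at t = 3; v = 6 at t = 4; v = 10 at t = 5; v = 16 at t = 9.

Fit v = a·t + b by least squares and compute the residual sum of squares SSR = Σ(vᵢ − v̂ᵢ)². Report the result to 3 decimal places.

Compute the Gram sums: Σt·t = 131, Σt = 21, Σ1 = 4.
Moment sums: Σt·v = 236, Σv = 38.
AᵀA·[a, b]ᵀ = Aᵀv becomes [[131, 21]; [21, 4]]·[a, b]ᵀ = [236, 38]ᵀ.
Δ = 131·4 − 21² = 83.
a = (236·4 − 21·38)/83 = 146/83; b = (131·38 − 21·236)/83 = 22/83.
Residuals: 38/83, -108/83, 78/83, -8/83; SSR = 232/83.

SSR = 2.795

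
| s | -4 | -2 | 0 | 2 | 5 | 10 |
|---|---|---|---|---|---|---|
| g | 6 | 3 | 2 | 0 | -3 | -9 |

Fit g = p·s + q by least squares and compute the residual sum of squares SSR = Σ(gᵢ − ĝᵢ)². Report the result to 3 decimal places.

Normal-equation sums: Σs·s = 149, Σs = 11, Σ1 = 6.
Right-hand side: Σs·g = -135, Σg = -1.
MᵀM·[p, q]ᵀ = Mᵀg becomes [[149, 11]; [11, 6]]·[p, q]ᵀ = [-135, -1]ᵀ.
Δ = 149·6 − 11² = 773.
p = ((-135)·6 − 11·(-1))/773 = -799/773; q = (149·(-1) − 11·(-135))/773 = 1336/773.
Residuals: 106/773, -615/773, 210/773, 262/773, 340/773, -303/773; SSR = 918/773.

SSR = 1.188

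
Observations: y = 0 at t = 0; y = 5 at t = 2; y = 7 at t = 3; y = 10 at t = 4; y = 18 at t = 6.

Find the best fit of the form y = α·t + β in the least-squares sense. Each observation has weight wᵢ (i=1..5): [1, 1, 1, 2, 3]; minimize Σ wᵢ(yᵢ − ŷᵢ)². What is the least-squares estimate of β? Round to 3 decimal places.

β = -1.243

Setting ∂/∂α … = 0 gives: 153·α + 31·β = 435;  31·α + 8·β = 86.
(Σwᵢ·t·t = 153, Σwᵢ·t = 31, Σwᵢ·1 = 8, Σwᵢ·t·y = 435, Σwᵢ·y = 86.)
Determinant 153·8 − 31² = 263.
α = (435·8 − 31·86)/263 = 814/263; β = (153·86 − 31·435)/263 = -327/263.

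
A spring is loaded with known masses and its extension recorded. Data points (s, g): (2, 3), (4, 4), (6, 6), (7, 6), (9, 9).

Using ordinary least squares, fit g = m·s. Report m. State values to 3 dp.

m = 0.973

The normal system XᵀX·[m]ᵀ = Xᵀg is [[186]]·[m]ᵀ = [181]ᵀ.
Hence m = 181 / 186 ≈ 0.973118.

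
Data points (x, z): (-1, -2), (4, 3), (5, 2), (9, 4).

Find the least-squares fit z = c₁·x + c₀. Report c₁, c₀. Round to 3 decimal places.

c₁ = 0.596, c₀ = -0.783

Compute the Gram sums: Σx·x = 123, Σx = 17, Σ1 = 4.
Right-hand side: Σx·z = 60, Σz = 7.
MᵀM·[c₁, c₀]ᵀ = Mᵀz becomes [[123, 17]; [17, 4]]·[c₁, c₀]ᵀ = [60, 7]ᵀ.
det = 123·4 − 17² = 203.
c₁ = (60·4 − 17·7)/203 = 121/203; c₀ = (123·7 − 17·60)/203 = -159/203.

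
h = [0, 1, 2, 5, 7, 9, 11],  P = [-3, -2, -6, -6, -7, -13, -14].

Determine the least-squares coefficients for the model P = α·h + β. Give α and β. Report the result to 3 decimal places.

Sums needed: Σh·h = 281, Σh = 35, Σ1 = 7.
Right-hand side: Σh·P = -364, ΣP = -51.
So XᵀX·[α, β]ᵀ = XᵀP: [[281, 35]; [35, 7]]·[α, β]ᵀ = [-364, -51]ᵀ.
Eliminating β: 7·(row 1) − 35·(row 2) gives 742·α = 7·(-364) − 35·(-51) = -763, so α = -109/106.
Then β = ((-51) − 35·(-109/106))/7 = -1591/742.

α = -1.028, β = -2.144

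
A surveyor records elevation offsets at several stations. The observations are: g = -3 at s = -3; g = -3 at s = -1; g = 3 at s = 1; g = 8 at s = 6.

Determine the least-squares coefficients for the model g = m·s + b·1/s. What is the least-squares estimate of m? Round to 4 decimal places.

m = 1.1998

Entries of XᵀX: Σs·s = 47, Σs·1/s = 4, Σ1/s·1/s = 77/36.
Right-hand side: Σs·g = 63, Σ1/s·g = 25/3.
So XᵀX·[m, b]ᵀ = Xᵀg: [[47, 4]; [4, 77/36]]·[m, b]ᵀ = [63, 25/3]ᵀ.
Determinant 47·(77/36) − 4² = 3043/36.
m = (63·(77/36) − 4·(25/3))/(3043/36) = 3651/3043; b = (47·(25/3) − 4·63)/(3043/36) = 5028/3043.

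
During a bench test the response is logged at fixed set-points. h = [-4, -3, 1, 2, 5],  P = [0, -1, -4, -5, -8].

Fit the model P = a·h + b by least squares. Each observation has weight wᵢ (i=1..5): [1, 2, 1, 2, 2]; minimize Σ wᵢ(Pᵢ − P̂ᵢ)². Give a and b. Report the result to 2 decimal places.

a = -0.87, b = -3.46

Normal-equation sums: Σwᵢ·h·h = 93, Σwᵢ·h = 5, Σwᵢ·1 = 8.
For AᵀWP: Σwᵢ·h·P = -98, Σwᵢ·P = -32.
AᵀWA·[a, b]ᵀ = AᵀWP becomes [[93, 5]; [5, 8]]·[a, b]ᵀ = [-98, -32]ᵀ.
Determinant 93·8 − 5² = 719.
a = ((-98)·8 − 5·(-32))/719 = -624/719; b = (93·(-32) − 5·(-98))/719 = -2486/719.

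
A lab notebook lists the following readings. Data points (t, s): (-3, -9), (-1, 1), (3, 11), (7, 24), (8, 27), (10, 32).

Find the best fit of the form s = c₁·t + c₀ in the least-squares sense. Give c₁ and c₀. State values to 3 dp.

The normal system MᵀM·[c₁, c₀]ᵀ = Mᵀs is [[232, 24]; [24, 6]]·[c₁, c₀]ᵀ = [763, 86]ᵀ.
det = 232·6 − 24² = 816.
c₁ = (763·6 − 24·86)/816 = 419/136; c₀ = (232·86 − 24·763)/816 = 205/102.

c₁ = 3.081, c₀ = 2.010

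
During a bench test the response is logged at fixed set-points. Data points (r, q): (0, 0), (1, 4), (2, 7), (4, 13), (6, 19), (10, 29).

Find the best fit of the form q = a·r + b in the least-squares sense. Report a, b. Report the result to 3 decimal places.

From the data, Σr·r = 157, Σr = 23, Σ1 = 6.
Right-hand side: Σr·q = 474, Σq = 72.
AᵀA·[a, b]ᵀ = Aᵀq becomes [[157, 23]; [23, 6]]·[a, b]ᵀ = [474, 72]ᵀ.
Eliminating b: 6·(row 1) − 23·(row 2) gives 413·a = 6·474 − 23·72 = 1188, so a = 1188/413.
Then b = (72 − 23·(1188/413))/6 = 402/413.

a = 2.877, b = 0.973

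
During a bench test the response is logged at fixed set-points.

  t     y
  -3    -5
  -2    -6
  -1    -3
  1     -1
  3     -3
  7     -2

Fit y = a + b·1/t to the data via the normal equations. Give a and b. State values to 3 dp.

a = -3.232, b = 1.696

Normal-equation sums: Σ1 = 6, Σ1/t = -5/14, Σ1/t·1/t = 4397/1764.
For Mᵀy: Σy = -20, Σ1/t·y = 113/21.
MᵀM·[a, b]ᵀ = Mᵀy becomes [[6, -5/14]; [-5/14, 4397/1764]]·[a, b]ᵀ = [-20, 113/21]ᵀ.
Determinant 6·(4397/1764) − (-5/14)² = 8719/588.
a = ((-20)·(4397/1764) − (-5/14)·(113/21))/(8719/588) = -84550/26157; b = (6·(113/21) − (-5/14)·(-20))/(8719/588) = 14784/8719.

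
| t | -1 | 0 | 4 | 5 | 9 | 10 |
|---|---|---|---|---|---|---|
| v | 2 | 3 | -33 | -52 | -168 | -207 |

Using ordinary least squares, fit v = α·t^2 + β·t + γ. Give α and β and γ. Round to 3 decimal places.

The normal system AᵀA·[α, β, γ]ᵀ = Aᵀv is [[17443, 1917, 223]; [1917, 223, 27]; [223, 27, 6]]·[α, β, γ]ᵀ = [-36134, -3976, -455]ᵀ.
Solving the 3×3 system (Gaussian elimination) gives α = -2, β = -1, γ = 3.

α = -2.000, β = -1.000, γ = 3.000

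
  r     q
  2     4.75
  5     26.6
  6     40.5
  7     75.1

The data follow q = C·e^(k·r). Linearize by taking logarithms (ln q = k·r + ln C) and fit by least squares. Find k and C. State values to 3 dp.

Taking logs, ln q = k·r + ln C, so regress ln q on r.
Σr = 20.0000, Σ(r)² = 114.0000, Σln q = 12.8592, Σr·ln q = 71.9604.
Equations: 114.0000·k + 20.0000·ln C = 71.9604;  20.0000·k + 4·ln C = 12.8592.
Slope k = (n·Σr·ln q − Σr·Σln q)/(n·Σ(r)² − (Σr)²) = (4·71.9604 − 20.0000·12.8592)/56.0000 = 0.54746; ln C = (Σln q − k·Σr)/n = 0.47747, so C = exp(0.47747) = 1.61199.

k = 0.547, C = 1.612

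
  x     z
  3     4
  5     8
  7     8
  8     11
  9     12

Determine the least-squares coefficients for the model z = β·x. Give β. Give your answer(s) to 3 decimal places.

From the data, Σx·x = 228.
Right-hand side: Σx·z = 304.
AᵀA·[β]ᵀ = Aᵀz becomes [[228]]·[β]ᵀ = [304]ᵀ.
β = 304/228 = 1.33333.

β = 1.333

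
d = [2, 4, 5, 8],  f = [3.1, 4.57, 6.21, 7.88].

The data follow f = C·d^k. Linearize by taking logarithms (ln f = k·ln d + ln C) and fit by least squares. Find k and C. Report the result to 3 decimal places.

With ln fᵢ as the transformed response and ln dᵢ as the regressor:
AᵀA = [[9.3166, 5.7683]; [5.7683, 4]], rhs = [10.1225, 6.5414]ᵀ  (here Σln d = 5.7683, Σ(ln d)² = 9.3166, Σln f = 6.5414, Σln d·ln f = 10.1225).
Slope k = (n·Σln d·ln f − Σln d·Σln f)/(n·Σ(ln d)² − (Σln d)²) = (4·10.1225 − 5.7683·6.5414)/3.9930 = 0.69044; ln C = (Σln f − k·Σln d)/n = 0.63968, so C = exp(0.63968) = 1.89587.

k = 0.690, C = 1.896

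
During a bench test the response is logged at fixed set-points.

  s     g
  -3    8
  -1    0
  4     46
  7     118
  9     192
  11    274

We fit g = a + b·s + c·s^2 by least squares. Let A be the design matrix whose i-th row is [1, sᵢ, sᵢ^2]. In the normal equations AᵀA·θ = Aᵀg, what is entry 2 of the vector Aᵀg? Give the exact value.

Entry 2 ↔ basis s, so (Aᵀg)_{2} = Σᵢ (s)·gᵢ = (-3)·(8) + (-1)·(0) + (4)·(46) + (7)·(118) + (9)·(192) + (11)·(274) = 5728.

5728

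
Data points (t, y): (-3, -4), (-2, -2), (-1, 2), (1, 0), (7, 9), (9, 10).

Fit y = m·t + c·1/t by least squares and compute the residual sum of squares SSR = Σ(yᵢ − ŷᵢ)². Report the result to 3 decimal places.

SSR = 4.518

Sums needed: Σt·t = 145, Σt·1/t = 6, Σ1/t·1/t = 38005/15876.
Right-hand side: Σt·y = 167, Σ1/t·y = 172/63.
So MᵀM·[m, c]ᵀ = Mᵀy: [[145, 6]; [6, 38005/15876]]·[m, c]ᵀ = [167, 172/63]ᵀ.
Eliminating c: (38005/15876)·(row 1) − 6·(row 2) gives (4939189/15876)·m = (38005/15876)·167 − 6·(172/63) = 6086771/15876, so m = 6086771/4939189.
Then c = ((172/63) − 6·(6086771/4939189))/(38005/15876) = -9622872/4939189.
Residuals: -4704067/4939189, -2516272/4939189, 6342277/4939189, 3536101/4939189, 3220000/4939189, -4319841/4939189; SSR = 22314956/4939189.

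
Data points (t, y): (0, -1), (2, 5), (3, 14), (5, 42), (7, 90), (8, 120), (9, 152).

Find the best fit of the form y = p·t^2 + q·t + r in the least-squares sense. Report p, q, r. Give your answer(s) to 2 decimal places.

p = 2.05, q = -1.44, r = -0.73

Entries of MᵀM: Σt^2·t^2 = 13780, Σt^2·t = 1744, Σt^2 = 232, Σt·t = 232, Σt = 34, Σ1 = 7.
Right-hand side: Σt^2·y = 25598, Σt·y = 3220, Σy = 422.
MᵀM·[p, q, r]ᵀ = Mᵀy becomes [[13780, 1744, 232]; [1744, 232, 34]; [232, 34, 7]]·[p, q, r]ᵀ = [25598, 3220, 422]ᵀ.
Solving the 3×3 system (Gaussian elimination) gives p = 1753/854, q = -5548/3843, r = -2822/3843.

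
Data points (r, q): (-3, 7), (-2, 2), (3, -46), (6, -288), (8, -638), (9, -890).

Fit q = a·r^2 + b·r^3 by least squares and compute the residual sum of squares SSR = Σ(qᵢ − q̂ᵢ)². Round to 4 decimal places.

Sums needed: Σr^2·r^2 = 12131, Σr^2·r^3 = 99561, Σr^3·r^3 = 841763.
For Xᵀq: Σr^2·q = -123633, Σr^3·q = -1039121.
det = 12131·841763 − 99561² = 299034232.
a = ((-123633)·841763 − 99561·(-1039121))/299034232 = -306879549/149517116; b = (12131·(-1039121) − 99561·(-123633))/299034232 = -21182267/21359588.
Residuals: -97456355/74758558, 85086369/37379279, -28105733/37379279, 3580515/37379279, 41404014/37379279, -59940635/74758558; SSR = 697145073/74758558.

SSR = 9.3253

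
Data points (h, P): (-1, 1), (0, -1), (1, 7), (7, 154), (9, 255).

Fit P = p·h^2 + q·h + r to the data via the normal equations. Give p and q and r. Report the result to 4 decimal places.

p = 2.9730, q = 1.4420, r = 0.0974

From the data, Σh^2·h^2 = 8964, Σh^2·h = 1072, Σh^2 = 132, Σh·h = 132, Σh = 16, Σ1 = 5.
And Σh^2·P = 28209, Σh·P = 3379, ΣP = 416.
Normal equations: [[8964, 1072, 132]; [1072, 132, 16]; [132, 16, 5]]·[p, q, r]ᵀ = [28209, 3379, 416]ᵀ.
Inverting the 3×3 Gram matrix, [p, q, r]ᵀ = [77073/25924, 37383/25924, 631/6481]ᵀ.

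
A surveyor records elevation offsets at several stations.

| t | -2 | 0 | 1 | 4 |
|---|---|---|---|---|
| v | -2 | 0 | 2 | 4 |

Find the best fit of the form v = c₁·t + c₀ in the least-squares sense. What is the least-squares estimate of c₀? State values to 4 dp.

c₀ = 0.2400

The normal equations are: 21·c₁ + 3·c₀ = 22;  3·c₁ + 4·c₀ = 4.
Eliminating c₀: 4·(row 1) − 3·(row 2) gives 75·c₁ = 4·22 − 3·4 = 76, so c₁ = 76/75.
Then c₀ = (4 − 3·(76/75))/4 = 6/25.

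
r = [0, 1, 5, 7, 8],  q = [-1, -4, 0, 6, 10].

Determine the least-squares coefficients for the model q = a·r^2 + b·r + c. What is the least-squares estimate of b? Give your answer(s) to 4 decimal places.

AᵀA·[a, b, c]ᵀ = Aᵀq reads: 7123·a + 981·b + 139·c = 930;  981·a + 139·b + 21·c = 118;  139·a + 21·b + 5·c = 11.
Inverting the 3×3 Gram matrix, [a, b, c]ᵀ = [997/2431, -8719/4862, -8117/4862]ᵀ.

b = -1.7933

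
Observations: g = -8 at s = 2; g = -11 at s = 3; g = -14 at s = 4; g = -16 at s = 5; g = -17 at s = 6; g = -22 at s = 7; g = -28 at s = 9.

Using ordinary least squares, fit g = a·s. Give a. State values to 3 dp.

Compute the Gram sums: Σs·s = 220.
Right-hand side: Σs·g = -693.
a = (-693)/220 = -3.15.

a = -3.150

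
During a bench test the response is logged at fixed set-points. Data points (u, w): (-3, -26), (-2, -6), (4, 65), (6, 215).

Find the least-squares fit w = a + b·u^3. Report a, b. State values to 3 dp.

a = 1.385, b = 0.990

Forming MᵀM = [[4, 245]; [245, 51545]] and Mᵀw = [248, 51350]ᵀ gives MᵀM·[a, b]ᵀ = Mᵀw.
Determinant 4·51545 − 245² = 146155.
a = (248·51545 − 245·51350)/146155 = 40482/29231; b = (4·51350 − 245·248)/146155 = 28928/29231.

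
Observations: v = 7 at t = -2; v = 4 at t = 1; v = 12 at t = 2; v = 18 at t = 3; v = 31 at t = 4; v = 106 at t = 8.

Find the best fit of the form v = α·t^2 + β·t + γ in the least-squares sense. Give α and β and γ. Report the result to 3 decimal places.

Normal-equation sums: Σt^2·t^2 = 4466, Σt^2·t = 604, Σt^2 = 98, Σt·t = 98, Σt = 16, Σ1 = 6.
For Mᵀv: Σt^2·v = 7522, Σt·v = 1040, Σv = 178.
Normal equations: [[4466, 604, 98]; [604, 98, 16]; [98, 16, 6]]·[α, β, γ]ᵀ = [7522, 1040, 178]ᵀ.
Solving the 3×3 system (Gaussian elimination) gives α = 7703/5141, β = 4822/5141, γ = 13842/5141.

α = 1.498, β = 0.938, γ = 2.692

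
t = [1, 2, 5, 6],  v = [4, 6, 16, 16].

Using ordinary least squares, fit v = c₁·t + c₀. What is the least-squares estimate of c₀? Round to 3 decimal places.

c₀ = 1.235

From the data, Σt·t = 66, Σt = 14, Σ1 = 4.
Moment sums: Σt·v = 192, Σv = 42.
So MᵀM·[c₁, c₀]ᵀ = Mᵀv: [[66, 14]; [14, 4]]·[c₁, c₀]ᵀ = [192, 42]ᵀ.
Δ = 66·4 − 14² = 68.
c₁ = (192·4 − 14·42)/68 = 45/17; c₀ = (66·42 − 14·192)/68 = 21/17.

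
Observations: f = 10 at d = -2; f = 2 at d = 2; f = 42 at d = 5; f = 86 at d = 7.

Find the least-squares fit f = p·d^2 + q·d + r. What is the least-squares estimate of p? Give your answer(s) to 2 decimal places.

p = 2.05

From the data, Σd^2·d^2 = 3058, Σd^2·d = 468, Σd^2 = 82, Σd·d = 82, Σd = 12, Σ1 = 4.
For Xᵀf: Σd^2·f = 5312, Σd·f = 796, Σf = 140.
XᵀX·[p, q, r]ᵀ = Xᵀf becomes [[3058, 468, 82]; [468, 82, 12]; [82, 12, 4]]·[p, q, r]ᵀ = [5312, 796, 140]ᵀ.
Row-reducing yields p = 4810/2343, q = -1354/781, r = -4414/2343.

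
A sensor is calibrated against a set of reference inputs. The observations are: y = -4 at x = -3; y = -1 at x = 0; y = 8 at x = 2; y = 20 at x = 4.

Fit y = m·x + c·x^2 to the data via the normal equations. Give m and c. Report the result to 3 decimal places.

m = 2.911, c = 0.524

Forming AᵀA = [[29, 45]; [45, 353]] and Aᵀy = [108, 316]ᵀ gives AᵀA·[m, c]ᵀ = Aᵀy.
Δ = 29·353 − 45² = 8212.
m = (108·353 − 45·316)/8212 = 5976/2053; c = (29·316 − 45·108)/8212 = 1076/2053.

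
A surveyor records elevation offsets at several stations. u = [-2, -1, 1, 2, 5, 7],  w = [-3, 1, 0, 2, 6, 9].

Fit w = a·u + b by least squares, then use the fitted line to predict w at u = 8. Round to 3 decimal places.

ŵ = 9.700

The normal system MᵀM·[a, b]ᵀ = Mᵀw is [[84, 12]; [12, 6]]·[a, b]ᵀ = [102, 15]ᵀ.
Δ = 84·6 − 12² = 360.
a = (102·6 − 12·15)/360 = 6/5; b = (84·15 − 12·102)/360 = 1/10.
At u = 8: ŵ = (6/5)·(8) + (1/10)·(1) = 97/10.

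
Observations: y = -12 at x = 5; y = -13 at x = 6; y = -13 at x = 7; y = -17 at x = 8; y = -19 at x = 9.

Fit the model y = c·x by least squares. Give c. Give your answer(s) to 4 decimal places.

Entries of MᵀM: Σx·x = 255.
For Mᵀy: Σx·y = -536.
MᵀM·[c]ᵀ = Mᵀy becomes [[255]]·[c]ᵀ = [-536]ᵀ.
c = (-536)/255 = -2.10196.

c = -2.1020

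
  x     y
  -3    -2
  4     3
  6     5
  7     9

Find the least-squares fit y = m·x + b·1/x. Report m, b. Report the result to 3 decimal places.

m = 1.248, b = -6.558

From the data, Σx·x = 110, Σx·1/x = 4, Σ1/x·1/x = 1565/7056.
And Σx·y = 111, Σ1/x·y = 99/28.
AᵀA·[m, b]ᵀ = Aᵀy becomes [[110, 4]; [4, 1565/7056]]·[m, b]ᵀ = [111, 99/28]ᵀ.
det = 110·(1565/7056) − 4² = 29627/3528.
m = (111·(1565/7056) − 4·(99/28))/(29627/3528) = 73923/59254; b = (110·(99/28) − 4·111)/(29627/3528) = -194292/29627.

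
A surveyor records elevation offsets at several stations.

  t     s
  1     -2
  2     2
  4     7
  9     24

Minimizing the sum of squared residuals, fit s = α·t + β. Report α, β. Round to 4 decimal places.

Compute the Gram sums: Σt·t = 102, Σt = 16, Σ1 = 4.
Moment sums: Σt·s = 246, Σs = 31.
So AᵀA·[α, β]ᵀ = Aᵀs: [[102, 16]; [16, 4]]·[α, β]ᵀ = [246, 31]ᵀ.
det = 102·4 − 16² = 152.
α = (246·4 − 16·31)/152 = 61/19; β = (102·31 − 16·246)/152 = -387/76.

α = 3.2105, β = -5.0921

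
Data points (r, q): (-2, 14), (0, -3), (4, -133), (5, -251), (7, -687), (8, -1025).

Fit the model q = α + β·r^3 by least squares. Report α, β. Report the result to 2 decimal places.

Forming XᵀX = [[6, 1036]; [1036, 399578]] and Xᵀq = [-2085, -800440]ᵀ gives XᵀX·[α, β]ᵀ = Xᵀq.
det = 6·399578 − 1036² = 1324172.
α = ((-2085)·399578 − 1036·(-800440))/1324172 = -1932145/662086; β = (6·(-800440) − 1036·(-2085))/1324172 = -660645/331043.

α = -2.92, β = -2.00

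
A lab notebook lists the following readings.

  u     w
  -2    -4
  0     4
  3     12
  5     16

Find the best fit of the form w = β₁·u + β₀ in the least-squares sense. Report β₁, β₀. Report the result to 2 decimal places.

β₁ = 2.83, β₀ = 2.76

Compute the Gram sums: Σu·u = 38, Σu = 6, Σ1 = 4.
Moment sums: Σu·w = 124, Σw = 28.
So XᵀX·[β₁, β₀]ᵀ = Xᵀw: [[38, 6]; [6, 4]]·[β₁, β₀]ᵀ = [124, 28]ᵀ.
Δ = 38·4 − 6² = 116.
β₁ = (124·4 − 6·28)/116 = 82/29; β₀ = (38·28 − 6·124)/116 = 80/29.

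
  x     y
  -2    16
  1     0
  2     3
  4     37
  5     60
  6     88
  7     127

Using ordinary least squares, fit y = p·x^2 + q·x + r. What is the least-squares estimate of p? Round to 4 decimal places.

The normal equations are: 4611·p + 749·q + 135·r = 11559;  749·p + 135·q + 23·r = 1839;  135·p + 23·q + 7·r = 331.
(Σx^2·x^2 = 4611, Σx^2·x = 749, Σx^2 = 135, Σx·x = 135, Σx = 23, Σ1 = 7, Σx^2·y = 11559, Σx·y = 1839, Σy = 331.)
Row-reducing yields p = 136606/45521, q = -126498/45521, r = -66415/45521.

p = 3.0009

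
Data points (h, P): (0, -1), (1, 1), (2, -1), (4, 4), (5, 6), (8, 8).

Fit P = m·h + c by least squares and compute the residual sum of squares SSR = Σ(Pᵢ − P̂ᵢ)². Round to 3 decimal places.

Normal-equation sums: Σh·h = 110, Σh = 20, Σ1 = 6.
Right-hand side: Σh·P = 109, ΣP = 17.
Normal equations: [[110, 20]; [20, 6]]·[m, c]ᵀ = [109, 17]ᵀ.
Determinant 110·6 − 20² = 260.
m = (109·6 − 20·17)/260 = 157/130; c = (110·17 − 20·109)/260 = -31/26.
Residuals: 5/26, 64/65, -289/130, 47/130, 15/13, -61/130; SSR = 496/65.

SSR = 7.631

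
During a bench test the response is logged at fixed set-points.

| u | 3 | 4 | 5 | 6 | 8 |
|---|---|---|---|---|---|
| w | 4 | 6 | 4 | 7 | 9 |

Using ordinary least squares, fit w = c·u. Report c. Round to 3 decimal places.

c = 1.133

From the data, Σu·u = 150.
Right-hand side: Σu·w = 170.
MᵀM·[c]ᵀ = Mᵀw becomes [[150]]·[c]ᵀ = [170]ᵀ.
Hence c = 170 / 150 ≈ 1.13333.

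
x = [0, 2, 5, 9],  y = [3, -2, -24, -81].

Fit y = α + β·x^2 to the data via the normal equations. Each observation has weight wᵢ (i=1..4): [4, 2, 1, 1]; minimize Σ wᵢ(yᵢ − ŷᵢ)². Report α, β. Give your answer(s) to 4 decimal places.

α = 2.6377, β = -1.0360

From the data, Σwᵢ·1 = 8, Σwᵢ·x^2 = 114, Σwᵢ·x^2·x^2 = 7218.
Moment sums: Σwᵢ·y = -97, Σwᵢ·x^2·y = -7177.
Normal equations: [[8, 114]; [114, 7218]]·[α, β]ᵀ = [-97, -7177]ᵀ.
det = 8·7218 − 114² = 44748.
α = ((-97)·7218 − 114·(-7177))/44748 = 9836/3729; β = (8·(-7177) − 114·(-97))/44748 = -23179/22374.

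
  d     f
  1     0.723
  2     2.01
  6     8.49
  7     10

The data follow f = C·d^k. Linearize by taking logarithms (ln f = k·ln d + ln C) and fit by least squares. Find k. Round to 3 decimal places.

Let Y = ln f. Fitting Y = k·ln d + ln C by least squares:
Over the data: Σln d = 4.4308, Σ(ln d)² = 7.4774, Σln f = 4.8153, Σln d·ln f = 8.7969.
Normal system: [[7.4774, 4.4308]; [4.4308, 4]]·[k, ln C]ᵀ = [8.7969, 4.8153]ᵀ.
Δ = 7.4774·4 − (4.4308)² = 10.2775; k = (8.7969·4 − 4.4308·4.8153)/10.2775 = 1.34780, ln C = (7.4774·4.8153 − 4.4308·8.7969)/10.2775 = -0.28915.

k = 1.348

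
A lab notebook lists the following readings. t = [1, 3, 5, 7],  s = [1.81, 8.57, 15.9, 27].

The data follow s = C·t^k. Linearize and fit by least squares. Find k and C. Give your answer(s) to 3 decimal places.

k = 1.375, C = 1.824

With ln sᵢ as the transformed response and ln tᵢ as the regressor:
XᵀX = [[7.5838, 4.6540]; [4.6540, 4]], rhs = [13.2257, 8.8038]ᵀ  (here Σln t = 4.6540, Σ(ln t)² = 7.5838, Σln s = 8.8038, Σln t·ln s = 13.2257).
Slope k = (n·Σln t·ln s − Σln t·Σln s)/(n·Σ(ln t)² − (Σln t)²) = (4·13.2257 − 4.6540·8.8038)/8.6759 = 1.37515; ln C = (Σln s − k·Σln t)/n = 0.60096, so C = exp(0.60096) = 1.82388.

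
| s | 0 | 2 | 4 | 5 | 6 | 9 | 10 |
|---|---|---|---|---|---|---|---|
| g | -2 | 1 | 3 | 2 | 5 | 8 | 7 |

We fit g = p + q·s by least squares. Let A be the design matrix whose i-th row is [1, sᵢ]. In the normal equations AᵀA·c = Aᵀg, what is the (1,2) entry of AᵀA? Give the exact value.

Row 1 ↔ basis 1, column 2 ↔ basis s, so (AᵀA)_{1,2} = Σᵢ s = (1)·(0) + (1)·(2) + (1)·(4) + (1)·(5) + (1)·(6) + (1)·(9) + (1)·(10) = 36.

36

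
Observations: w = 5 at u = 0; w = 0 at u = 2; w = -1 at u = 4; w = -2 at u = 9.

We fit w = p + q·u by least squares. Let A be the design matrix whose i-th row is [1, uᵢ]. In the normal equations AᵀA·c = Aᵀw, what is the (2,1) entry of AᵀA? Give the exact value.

15

Row 2 ↔ basis u, column 1 ↔ basis 1, so (AᵀA)_{2,1} = Σᵢ u = (0)·(1) + (2)·(1) + (4)·(1) + (9)·(1) = 15.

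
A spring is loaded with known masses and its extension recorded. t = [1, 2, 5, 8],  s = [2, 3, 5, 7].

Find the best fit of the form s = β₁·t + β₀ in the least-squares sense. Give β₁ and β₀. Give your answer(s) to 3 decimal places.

Compute the Gram sums: Σt·t = 94, Σt = 16, Σ1 = 4.
Moment sums: Σt·s = 89, Σs = 17.
Normal equations: [[94, 16]; [16, 4]]·[β₁, β₀]ᵀ = [89, 17]ᵀ.
det = 94·4 − 16² = 120.
β₁ = (89·4 − 16·17)/120 = 7/10; β₀ = (94·17 − 16·89)/120 = 29/20.

β₁ = 0.700, β₀ = 1.450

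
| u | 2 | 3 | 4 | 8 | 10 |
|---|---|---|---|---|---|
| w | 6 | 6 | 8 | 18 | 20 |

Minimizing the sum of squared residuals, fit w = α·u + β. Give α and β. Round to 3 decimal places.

Entries of MᵀM: Σu·u = 193, Σu = 27, Σ1 = 5.
And Σu·w = 406, Σw = 58.
Eliminating β: 5·(row 1) − 27·(row 2) gives 236·α = 5·406 − 27·58 = 464, so α = 116/59.
Then β = (58 − 27·(116/59))/5 = 58/59.

α = 1.966, β = 0.983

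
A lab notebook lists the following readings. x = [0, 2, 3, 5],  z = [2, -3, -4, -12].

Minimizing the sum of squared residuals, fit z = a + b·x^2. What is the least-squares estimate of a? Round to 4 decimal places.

a = 0.6579

Entries of MᵀM: Σ1 = 4, Σx^2 = 38, Σx^2·x^2 = 722.
For Mᵀz: Σz = -17, Σx^2·z = -348.
det = 4·722 − 38² = 1444.
a = ((-17)·722 − 38·(-348))/1444 = 25/38; b = (4·(-348) − 38·(-17))/1444 = -373/722.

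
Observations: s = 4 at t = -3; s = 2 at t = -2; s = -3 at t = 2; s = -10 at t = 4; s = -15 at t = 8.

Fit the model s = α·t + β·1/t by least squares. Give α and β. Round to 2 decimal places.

Sums needed: Σt·t = 97, Σt·1/t = 5, Σ1/t·1/t = 397/576.
Right-hand side: Σt·s = -182, Σ1/t·s = -197/24.
MᵀM·[α, β]ᵀ = Mᵀs becomes [[97, 5]; [5, 397/576]]·[α, β]ᵀ = [-182, -197/24]ᵀ.
Determinant 97·(397/576) − 5² = 24109/576.
α = ((-182)·(397/576) − 5·(-197/24))/(24109/576) = -48614/24109; β = (97·(-197/24) − 5·(-182))/(24109/576) = 65544/24109.

α = -2.02, β = 2.72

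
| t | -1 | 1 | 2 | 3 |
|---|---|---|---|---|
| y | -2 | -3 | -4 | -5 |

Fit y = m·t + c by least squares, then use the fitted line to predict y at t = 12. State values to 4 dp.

ŷ = -11.4857

The normal system AᵀA·[m, c]ᵀ = Aᵀy is [[15, 5]; [5, 4]]·[m, c]ᵀ = [-24, -14]ᵀ.
Δ = 15·4 − 5² = 35.
m = ((-24)·4 − 5·(-14))/35 = -26/35; c = (15·(-14) − 5·(-24))/35 = -18/7.
At t = 12: ŷ = (-26/35)·(12) + (-18/7)·(1) = -402/35.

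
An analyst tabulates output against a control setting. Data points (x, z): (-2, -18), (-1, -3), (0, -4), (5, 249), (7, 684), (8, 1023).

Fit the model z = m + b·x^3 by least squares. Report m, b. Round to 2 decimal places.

m = -2.16, b = 2.00

Setting ∂/∂m … = 0 gives: 6·m + 971·b = 1931;  971·m + 395483·b = 789660.
det = 6·395483 − 971² = 1430057.
m = (1931·395483 − 971·789660)/1430057 = -3082187/1430057; b = (6·789660 − 971·1931)/1430057 = 2862959/1430057.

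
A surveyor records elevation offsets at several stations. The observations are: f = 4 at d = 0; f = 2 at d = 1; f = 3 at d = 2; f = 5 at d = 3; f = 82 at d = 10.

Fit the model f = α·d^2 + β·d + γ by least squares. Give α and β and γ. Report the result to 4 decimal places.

α = 1.0570, β = -2.7656, γ = 3.9496

Forming MᵀM = [[10098, 1036, 114]; [1036, 114, 16]; [114, 16, 5]] and Mᵀf = [8259, 843, 96]ᵀ gives MᵀM·[α, β, γ]ᵀ = Mᵀf.
Solving the 3×3 system (Gaussian elimination) gives α = 53949/51038, β = -141153/51038, γ = 100791/25519.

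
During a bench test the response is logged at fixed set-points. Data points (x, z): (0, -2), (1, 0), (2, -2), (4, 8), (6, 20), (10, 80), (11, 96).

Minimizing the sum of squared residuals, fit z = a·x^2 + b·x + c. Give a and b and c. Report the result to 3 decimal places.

a = 1.013, b = -2.250, c = -0.739

Setting ∂/∂a … = 0 gives: 26210·a + 2620·b + 278·c = 20456;  2620·a + 278·b + 34·c = 2004;  278·a + 34·b + 7·c = 200.
Solving the 3×3 system (Gaussian elimination) gives a = 176972/174657, b = -393046/174657, c = -43012/58219.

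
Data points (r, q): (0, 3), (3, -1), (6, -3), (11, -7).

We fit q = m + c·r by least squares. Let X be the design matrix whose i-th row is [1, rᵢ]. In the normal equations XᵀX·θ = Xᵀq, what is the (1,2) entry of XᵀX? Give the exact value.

Row 1 ↔ basis 1, column 2 ↔ basis r, so (XᵀX)_{1,2} = Σᵢ r = (1)·(0) + (1)·(3) + (1)·(6) + (1)·(11) = 20.

20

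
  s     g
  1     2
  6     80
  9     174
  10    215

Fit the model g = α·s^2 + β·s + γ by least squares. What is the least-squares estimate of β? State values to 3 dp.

β = 1.398

Forming AᵀA = [[17858, 1946, 218]; [1946, 218, 26]; [218, 26, 4]] and Aᵀg = [38476, 4198, 471]ᵀ gives AᵀA·[α, β, γ]ᵀ = Aᵀg.
Inverting the 3×3 Gram matrix, [α, β, γ]ᵀ = [4385/2172, 3037/2172, -495/362]ᵀ.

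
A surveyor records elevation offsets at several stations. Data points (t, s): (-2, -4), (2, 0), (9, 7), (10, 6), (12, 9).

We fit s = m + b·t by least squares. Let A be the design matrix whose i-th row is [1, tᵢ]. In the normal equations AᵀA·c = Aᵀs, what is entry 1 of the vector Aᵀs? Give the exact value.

18

Entry 1 ↔ basis 1, so (Aᵀs)_{1} = Σᵢ sᵢ = (1)·(-4) + (1)·(0) + (1)·(7) + (1)·(6) + (1)·(9) = 18.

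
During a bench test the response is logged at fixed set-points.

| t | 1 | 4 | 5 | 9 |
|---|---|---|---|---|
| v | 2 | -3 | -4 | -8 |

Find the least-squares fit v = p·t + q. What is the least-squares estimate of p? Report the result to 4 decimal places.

p = -1.2290

The normal equations are: 123·p + 19·q = -102;  19·p + 4·q = -13.
Eliminating q: 4·(row 1) − 19·(row 2) gives 131·p = 4·(-102) − 19·(-13) = -161, so p = -161/131.
Then q = ((-13) − 19·(-161/131))/4 = 339/131.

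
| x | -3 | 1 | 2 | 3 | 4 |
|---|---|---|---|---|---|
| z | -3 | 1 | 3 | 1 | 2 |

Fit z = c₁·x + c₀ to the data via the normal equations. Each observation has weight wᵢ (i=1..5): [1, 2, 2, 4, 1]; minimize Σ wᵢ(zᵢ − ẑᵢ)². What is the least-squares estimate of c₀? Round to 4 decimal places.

c₀ = -0.1032

Entries of MᵀWM: Σwᵢ·x·x = 71, Σwᵢ·x = 19, Σwᵢ·1 = 10.
For MᵀWz: Σwᵢ·x·z = 43, Σwᵢ·z = 11.
Eliminating c₀: 10·(row 1) − 19·(row 2) gives 349·c₁ = 10·43 − 19·11 = 221, so c₁ = 221/349.
Then c₀ = (11 − 19·(221/349))/10 = -36/349.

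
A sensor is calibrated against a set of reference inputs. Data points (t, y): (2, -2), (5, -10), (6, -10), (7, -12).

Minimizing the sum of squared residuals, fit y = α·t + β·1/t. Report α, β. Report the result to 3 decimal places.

α = -1.837, β = 2.863

From the data, Σt·t = 114, Σt·1/t = 4, Σ1/t·1/t = 7457/22050.
Right-hand side: Σt·y = -198, Σ1/t·y = -134/21.
Normal equations: [[114, 4]; [4, 7457/22050]]·[α, β]ᵀ = [-198, -134/21]ᵀ.
Eliminating β: (7457/22050)·(row 1) − 4·(row 2) gives (82883/3675)·α = (7457/22050)·(-198) − 4·(-134/21) = -152281/3675, so α = -152281/82883.
Then β = ((-134/21) − 4·(-152281/82883))/(7457/22050) = 237300/82883.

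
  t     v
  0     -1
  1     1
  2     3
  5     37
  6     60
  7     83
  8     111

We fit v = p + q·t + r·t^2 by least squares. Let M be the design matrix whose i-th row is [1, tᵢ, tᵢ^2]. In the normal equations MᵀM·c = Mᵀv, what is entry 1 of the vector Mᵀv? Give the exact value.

294

Entry 1 ↔ basis 1, so (Mᵀv)_{1} = Σᵢ vᵢ = (1)·(-1) + (1)·(1) + (1)·(3) + (1)·(37) + (1)·(60) + (1)·(83) + (1)·(111) = 294.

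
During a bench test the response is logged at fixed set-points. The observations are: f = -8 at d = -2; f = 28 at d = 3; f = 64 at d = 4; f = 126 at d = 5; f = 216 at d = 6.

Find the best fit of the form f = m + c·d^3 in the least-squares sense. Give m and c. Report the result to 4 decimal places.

Entries of XᵀX: Σ1 = 5, Σd^3 = 424, Σd^3·d^3 = 67170.
Moment sums: Σf = 426, Σd^3·f = 67322.
So XᵀX·[m, c]ᵀ = Xᵀf: [[5, 424]; [424, 67170]]·[m, c]ᵀ = [426, 67322]ᵀ.
Determinant 5·67170 − 424² = 156074.
m = (426·67170 − 424·67322)/156074 = 34946/78037; c = (5·67322 − 424·426)/156074 = 77993/78037.

m = 0.4478, c = 0.9994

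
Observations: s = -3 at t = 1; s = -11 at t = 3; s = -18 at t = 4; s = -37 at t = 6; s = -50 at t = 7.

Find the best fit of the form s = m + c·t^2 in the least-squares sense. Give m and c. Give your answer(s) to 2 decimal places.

m = -2.17, c = -0.97

Entries of MᵀM: Σ1 = 5, Σt^2 = 111, Σt^2·t^2 = 4035.
Moment sums: Σs = -119, Σt^2·s = -4172.
Normal equations: [[5, 111]; [111, 4035]]·[m, c]ᵀ = [-119, -4172]ᵀ.
Eliminating c: 4035·(row 1) − 111·(row 2) gives 7854·m = 4035·(-119) − 111·(-4172) = -17073, so m = -813/374.
Then c = ((-4172) − 111·(-813/374))/4035 = -1093/1122.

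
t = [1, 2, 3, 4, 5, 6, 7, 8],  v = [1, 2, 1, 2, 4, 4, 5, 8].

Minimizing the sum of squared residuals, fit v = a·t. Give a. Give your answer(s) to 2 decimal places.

a = 0.78

Setting ∂/∂a … = 0 gives: 204·a = 159.
(Σt·t = 204, Σt·v = 159.)
a = 159/204 = 0.779412.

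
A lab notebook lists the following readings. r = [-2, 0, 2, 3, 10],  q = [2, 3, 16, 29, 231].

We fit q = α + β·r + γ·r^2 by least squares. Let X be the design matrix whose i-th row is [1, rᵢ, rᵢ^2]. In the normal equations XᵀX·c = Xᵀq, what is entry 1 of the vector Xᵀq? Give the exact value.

281

Entry 1 ↔ basis 1, so (Xᵀq)_{1} = Σᵢ qᵢ = (1)·(2) + (1)·(3) + (1)·(16) + (1)·(29) + (1)·(231) = 281.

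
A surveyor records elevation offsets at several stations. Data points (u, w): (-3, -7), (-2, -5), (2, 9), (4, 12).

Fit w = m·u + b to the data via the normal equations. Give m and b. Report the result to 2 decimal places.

m = 2.89, b = 1.53

Forming XᵀX = [[33, 1]; [1, 4]] and Xᵀw = [97, 9]ᵀ gives XᵀX·[m, b]ᵀ = Xᵀw.
Determinant 33·4 − 1² = 131.
m = (97·4 − 1·9)/131 = 379/131; b = (33·9 − 1·97)/131 = 200/131.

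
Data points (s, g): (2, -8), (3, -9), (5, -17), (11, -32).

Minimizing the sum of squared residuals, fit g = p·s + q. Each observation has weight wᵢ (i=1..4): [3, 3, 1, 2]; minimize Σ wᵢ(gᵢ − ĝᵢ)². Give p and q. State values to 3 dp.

Setting ∂/∂p … = 0 gives: 306·p + 42·q = -918;  42·p + 9·q = -132.
Δ = 306·9 − 42² = 990.
p = ((-918)·9 − 42·(-132))/990 = -151/55; q = (306·(-132) − 42·(-918))/990 = -102/55.

p = -2.745, q = -1.855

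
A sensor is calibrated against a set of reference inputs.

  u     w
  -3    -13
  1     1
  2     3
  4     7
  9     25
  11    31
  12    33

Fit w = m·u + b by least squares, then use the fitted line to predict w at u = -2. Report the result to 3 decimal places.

ŵ = -9.599

Entries of MᵀM: Σu·u = 376, Σu = 36, Σ1 = 7.
Moment sums: Σu·w = 1036, Σw = 87.
Normal equations: [[376, 36]; [36, 7]]·[m, b]ᵀ = [1036, 87]ᵀ.
Eliminating b: 7·(row 1) − 36·(row 2) gives 1336·m = 7·1036 − 36·87 = 4120, so m = 515/167.
Then b = (87 − 36·(515/167))/7 = -573/167.
At u = -2: ŵ = (515/167)·(-2) + (-573/167)·(1) = -1603/167.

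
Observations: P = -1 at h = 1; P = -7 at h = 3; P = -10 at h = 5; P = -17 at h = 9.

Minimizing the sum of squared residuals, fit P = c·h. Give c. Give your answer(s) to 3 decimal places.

c = -1.940

Forming XᵀX = [[116]] and XᵀP = [-225]ᵀ gives XᵀX·[c]ᵀ = XᵀP.
c = (-225)/116 = -1.93966.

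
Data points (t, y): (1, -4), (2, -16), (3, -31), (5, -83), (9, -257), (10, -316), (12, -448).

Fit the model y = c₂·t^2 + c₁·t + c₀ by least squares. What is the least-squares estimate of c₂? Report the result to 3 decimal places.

Forming MᵀM = [[38020, 3618, 364]; [3618, 364, 42]; [364, 42, 7]] and Mᵀy = [-119351, -11393, -1155]ᵀ gives MᵀM·[c₂, c₁, c₀]ᵀ = Mᵀy.
Solving the 3×3 system (Gaussian elimination) gives c₂ = -120325/40974, c₁ = -30717/13658, c₀ = 24548/20487.

c₂ = -2.937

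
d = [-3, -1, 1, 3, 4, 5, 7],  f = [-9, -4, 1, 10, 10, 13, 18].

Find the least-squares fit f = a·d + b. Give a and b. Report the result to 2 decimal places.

Sums needed: Σd·d = 110, Σd = 16, Σ1 = 7.
For Aᵀf: Σd·f = 293, Σf = 39.
AᵀA·[a, b]ᵀ = Aᵀf becomes [[110, 16]; [16, 7]]·[a, b]ᵀ = [293, 39]ᵀ.
Δ = 110·7 − 16² = 514.
a = (293·7 − 16·39)/514 = 1427/514; b = (110·39 − 16·293)/514 = -199/257.

a = 2.78, b = -0.77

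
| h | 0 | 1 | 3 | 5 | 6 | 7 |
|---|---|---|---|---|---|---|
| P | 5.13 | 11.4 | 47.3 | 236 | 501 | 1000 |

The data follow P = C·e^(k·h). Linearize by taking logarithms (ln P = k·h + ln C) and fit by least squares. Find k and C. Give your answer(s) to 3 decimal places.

k = 0.757, C = 5.179

Let Y = ln P. Fitting Y = k·h + ln C by least squares:
Σh = 22.0000, Σ(h)² = 120.0000, Σln P = 26.5134, Σh·ln P = 126.9762.
Equations: 120.0000·k + 22.0000·ln C = 126.9762;  22.0000·k + 6·ln C = 26.5134.
Slope k = (n·Σh·ln P − Σh·Σln P)/(n·Σ(h)² − (Σh)²) = (6·126.9762 − 22.0000·26.5134)/236.0000 = 0.75662; ln C = (Σln P − k·Σh)/n = 1.64463, so C = exp(1.64463) = 5.17912.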